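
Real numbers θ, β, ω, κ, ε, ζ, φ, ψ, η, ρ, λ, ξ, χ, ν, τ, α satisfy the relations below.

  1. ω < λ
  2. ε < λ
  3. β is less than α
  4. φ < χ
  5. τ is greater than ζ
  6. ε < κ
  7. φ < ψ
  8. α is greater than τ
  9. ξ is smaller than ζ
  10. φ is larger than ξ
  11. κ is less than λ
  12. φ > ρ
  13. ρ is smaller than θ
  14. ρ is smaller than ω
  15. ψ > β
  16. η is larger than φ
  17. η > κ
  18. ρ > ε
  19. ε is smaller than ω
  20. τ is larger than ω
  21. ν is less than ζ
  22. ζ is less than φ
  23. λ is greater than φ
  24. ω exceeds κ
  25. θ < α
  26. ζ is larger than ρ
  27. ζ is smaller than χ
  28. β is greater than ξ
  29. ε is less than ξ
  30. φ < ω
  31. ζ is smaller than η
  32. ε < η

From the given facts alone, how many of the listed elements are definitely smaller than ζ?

The elements the relations force below ζ are ν, ε, ρ, ξ — no chain reaches any other.
That is 4.

4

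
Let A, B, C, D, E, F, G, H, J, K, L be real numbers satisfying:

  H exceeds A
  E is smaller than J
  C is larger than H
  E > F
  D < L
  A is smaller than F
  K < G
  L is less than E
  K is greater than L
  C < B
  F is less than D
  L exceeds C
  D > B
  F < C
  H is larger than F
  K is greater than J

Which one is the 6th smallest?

Chaining the given pairs: A < F < H < C < B < D < L < E < J < K < G.
The 6th smallest is D.

D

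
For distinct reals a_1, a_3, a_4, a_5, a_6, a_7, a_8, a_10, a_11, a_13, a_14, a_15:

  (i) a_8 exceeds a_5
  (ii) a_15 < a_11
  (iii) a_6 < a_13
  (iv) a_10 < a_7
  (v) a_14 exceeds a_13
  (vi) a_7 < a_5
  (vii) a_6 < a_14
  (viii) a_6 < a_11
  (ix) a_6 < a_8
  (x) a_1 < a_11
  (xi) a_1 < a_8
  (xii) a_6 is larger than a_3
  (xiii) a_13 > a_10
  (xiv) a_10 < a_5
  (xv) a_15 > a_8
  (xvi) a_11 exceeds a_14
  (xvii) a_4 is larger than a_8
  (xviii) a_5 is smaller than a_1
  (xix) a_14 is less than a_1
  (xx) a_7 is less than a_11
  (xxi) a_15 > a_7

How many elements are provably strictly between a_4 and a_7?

The relations place a_7 below a_4. An element lies strictly between them when it is forced above a_7 and also forced below a_4.
Above a_7: {a_5, a_1, a_8, a_15, a_11}. Below a_4: {a_10, a_3, a_6, a_13, a_5, a_14, a_1, a_8}.
Intersection: {a_5, a_1, a_8} — 3.

3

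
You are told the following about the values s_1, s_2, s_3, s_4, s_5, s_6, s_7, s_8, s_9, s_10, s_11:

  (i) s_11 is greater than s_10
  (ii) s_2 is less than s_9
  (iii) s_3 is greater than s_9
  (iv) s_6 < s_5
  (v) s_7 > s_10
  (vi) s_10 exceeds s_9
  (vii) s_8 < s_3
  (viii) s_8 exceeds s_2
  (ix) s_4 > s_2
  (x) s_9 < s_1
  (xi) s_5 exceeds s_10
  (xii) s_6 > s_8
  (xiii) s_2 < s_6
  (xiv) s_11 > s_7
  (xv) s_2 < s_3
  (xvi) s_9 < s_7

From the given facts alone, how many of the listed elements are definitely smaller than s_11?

From s_11 the given relations immediately reach s_10, s_7.
From those, s_9 — 3 in total.
From those, s_2 — 4 in total.
Nothing else is reachable below s_11; 4 in all.

4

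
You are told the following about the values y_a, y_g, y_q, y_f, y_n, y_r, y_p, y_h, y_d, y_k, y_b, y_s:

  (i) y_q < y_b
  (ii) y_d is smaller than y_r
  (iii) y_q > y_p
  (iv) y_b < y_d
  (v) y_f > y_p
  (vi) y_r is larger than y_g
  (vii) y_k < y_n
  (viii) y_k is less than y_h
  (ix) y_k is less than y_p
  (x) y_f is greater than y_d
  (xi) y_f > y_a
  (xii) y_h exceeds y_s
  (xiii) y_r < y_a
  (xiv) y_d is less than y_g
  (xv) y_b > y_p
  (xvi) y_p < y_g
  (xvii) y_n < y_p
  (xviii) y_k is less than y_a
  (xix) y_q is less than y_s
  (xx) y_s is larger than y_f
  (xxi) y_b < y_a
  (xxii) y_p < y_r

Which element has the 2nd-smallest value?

Chaining the given pairs: y_k < y_n < y_p < y_q < y_b < y_d < y_g < y_r < y_a < y_f < y_s < y_h.
Counting 2 from the smallest end gives y_n.

y_n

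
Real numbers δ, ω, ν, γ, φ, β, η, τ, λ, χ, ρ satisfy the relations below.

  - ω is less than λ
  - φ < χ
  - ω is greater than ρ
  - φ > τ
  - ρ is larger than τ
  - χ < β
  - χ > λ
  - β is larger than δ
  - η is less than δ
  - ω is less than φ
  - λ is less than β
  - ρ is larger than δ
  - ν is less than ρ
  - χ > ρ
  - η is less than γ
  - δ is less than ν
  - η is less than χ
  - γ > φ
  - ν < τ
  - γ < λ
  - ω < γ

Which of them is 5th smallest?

The consecutive relations fix a unique order: η < δ < ν < τ < ρ < ω < φ < γ < λ < χ < β.
Counting 5 from the smallest end gives ρ.

ρ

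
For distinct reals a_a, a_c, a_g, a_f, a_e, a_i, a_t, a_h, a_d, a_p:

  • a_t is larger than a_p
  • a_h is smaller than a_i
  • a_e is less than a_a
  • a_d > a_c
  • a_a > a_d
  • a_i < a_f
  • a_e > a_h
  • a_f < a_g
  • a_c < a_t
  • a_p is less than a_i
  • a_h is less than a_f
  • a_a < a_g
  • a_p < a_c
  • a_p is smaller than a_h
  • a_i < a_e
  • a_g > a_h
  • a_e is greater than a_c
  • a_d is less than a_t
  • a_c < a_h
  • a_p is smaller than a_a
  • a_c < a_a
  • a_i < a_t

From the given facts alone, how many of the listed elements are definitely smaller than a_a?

The elements the relations force below a_a are a_p, a_c, a_h, a_d, a_i, a_e — no chain reaches any other.
That is 6.

6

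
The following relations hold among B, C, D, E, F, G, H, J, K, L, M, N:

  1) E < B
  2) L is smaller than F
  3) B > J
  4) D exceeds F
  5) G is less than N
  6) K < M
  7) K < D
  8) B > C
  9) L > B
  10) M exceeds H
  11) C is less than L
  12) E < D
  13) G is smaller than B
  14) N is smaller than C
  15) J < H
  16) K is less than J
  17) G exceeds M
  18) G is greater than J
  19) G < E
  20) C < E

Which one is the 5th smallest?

G

The consecutive relations fix a unique order: K < J < H < M < G < N < C < E < B < L < F < D.
The 5th smallest is G.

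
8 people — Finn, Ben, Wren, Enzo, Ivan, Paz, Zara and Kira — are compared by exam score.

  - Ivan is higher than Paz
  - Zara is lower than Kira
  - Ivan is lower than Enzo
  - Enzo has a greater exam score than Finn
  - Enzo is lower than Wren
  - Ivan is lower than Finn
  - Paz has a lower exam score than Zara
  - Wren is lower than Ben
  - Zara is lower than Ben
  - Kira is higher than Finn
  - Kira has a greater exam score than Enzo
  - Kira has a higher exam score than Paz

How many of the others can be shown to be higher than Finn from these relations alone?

4

The elements the relations force above Finn are Enzo, Wren, Kira, Ben — no chain reaches any other.
That is 4.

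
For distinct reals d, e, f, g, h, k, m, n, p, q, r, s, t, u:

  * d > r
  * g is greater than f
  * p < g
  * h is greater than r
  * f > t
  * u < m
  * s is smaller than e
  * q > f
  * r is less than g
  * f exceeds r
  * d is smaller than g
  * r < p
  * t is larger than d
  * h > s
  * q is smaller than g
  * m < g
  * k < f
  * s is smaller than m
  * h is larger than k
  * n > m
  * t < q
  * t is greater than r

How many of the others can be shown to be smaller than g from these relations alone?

10

Directly below g: r, d, p, f, m, q.
One step further: s, u, k, t (10 so far).
No other element is forced below g by the given relations, so the count is 10.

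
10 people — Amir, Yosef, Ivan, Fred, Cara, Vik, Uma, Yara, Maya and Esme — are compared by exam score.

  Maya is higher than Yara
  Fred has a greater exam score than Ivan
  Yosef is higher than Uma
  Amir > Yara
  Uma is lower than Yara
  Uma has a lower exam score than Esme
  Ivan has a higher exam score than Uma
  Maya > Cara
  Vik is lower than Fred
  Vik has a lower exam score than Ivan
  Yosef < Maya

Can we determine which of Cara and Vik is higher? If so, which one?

Following every chain through Cara: above Cara we get Maya.
Vik is not reached, and no chain runs the other way from Vik to Cara.
So the given relations leave the order of Cara and Vik undetermined.

undetermined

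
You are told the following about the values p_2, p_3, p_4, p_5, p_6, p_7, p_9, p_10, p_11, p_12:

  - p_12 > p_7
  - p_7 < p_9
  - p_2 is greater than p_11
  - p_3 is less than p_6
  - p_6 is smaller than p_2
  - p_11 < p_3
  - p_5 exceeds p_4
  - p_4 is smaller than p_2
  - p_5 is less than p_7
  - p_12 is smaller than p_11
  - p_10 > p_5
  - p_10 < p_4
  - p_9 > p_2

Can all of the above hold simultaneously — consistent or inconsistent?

Chaining the given relations yields p_10 < p_4 < p_5, so p_10 < p_5. But one relation states p_5 < p_10. These cannot both hold.

inconsistent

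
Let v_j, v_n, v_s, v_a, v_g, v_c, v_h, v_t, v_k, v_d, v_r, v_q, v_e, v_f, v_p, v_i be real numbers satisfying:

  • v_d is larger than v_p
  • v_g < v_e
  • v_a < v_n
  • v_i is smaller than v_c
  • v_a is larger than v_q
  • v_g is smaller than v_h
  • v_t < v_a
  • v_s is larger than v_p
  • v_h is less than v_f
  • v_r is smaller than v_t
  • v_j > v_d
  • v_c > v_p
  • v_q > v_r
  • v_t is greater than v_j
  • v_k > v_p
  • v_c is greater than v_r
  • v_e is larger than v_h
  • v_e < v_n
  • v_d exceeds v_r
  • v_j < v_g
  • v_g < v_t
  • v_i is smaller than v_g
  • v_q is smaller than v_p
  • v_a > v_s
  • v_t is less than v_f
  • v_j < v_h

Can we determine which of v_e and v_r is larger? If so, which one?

Link the given pairs in sequence: v_r < v_q; v_q < v_p; v_p < v_d; v_d < v_j; v_j < v_g; v_g < v_e.
Together: v_r < v_q < v_p < v_d < v_j < v_g < v_e.
So v_e is larger.

v_e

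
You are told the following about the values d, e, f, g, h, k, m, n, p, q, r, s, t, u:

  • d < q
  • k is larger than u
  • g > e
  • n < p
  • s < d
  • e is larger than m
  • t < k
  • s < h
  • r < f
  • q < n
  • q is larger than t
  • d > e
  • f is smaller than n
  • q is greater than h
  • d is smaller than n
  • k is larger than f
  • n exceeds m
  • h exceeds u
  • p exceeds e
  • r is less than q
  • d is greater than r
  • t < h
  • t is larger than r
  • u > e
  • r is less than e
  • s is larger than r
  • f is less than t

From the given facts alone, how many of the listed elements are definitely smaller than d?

4

The elements the relations force below d are m, r, e, s — no chain reaches any other.
That is 4.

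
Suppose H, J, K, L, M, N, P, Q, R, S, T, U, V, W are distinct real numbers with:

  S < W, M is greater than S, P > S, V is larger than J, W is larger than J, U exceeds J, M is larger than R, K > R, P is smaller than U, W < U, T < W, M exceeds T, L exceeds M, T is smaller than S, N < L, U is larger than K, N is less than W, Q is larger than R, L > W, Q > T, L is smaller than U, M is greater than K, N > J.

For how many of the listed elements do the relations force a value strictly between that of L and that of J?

2

The relations place J below L. An element lies strictly between them when it is forced above J and also forced below L.
Above J: {V, N, W, U}. Below L: {T, R, S, N, K, W, M}.
Intersection: {N, W} — 2.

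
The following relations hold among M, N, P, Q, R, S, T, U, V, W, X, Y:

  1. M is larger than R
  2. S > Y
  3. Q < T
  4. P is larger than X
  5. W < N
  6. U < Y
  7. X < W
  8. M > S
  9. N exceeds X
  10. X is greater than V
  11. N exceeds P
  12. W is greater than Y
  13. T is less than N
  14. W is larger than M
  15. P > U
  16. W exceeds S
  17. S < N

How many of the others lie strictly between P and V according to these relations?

1

The relations place V below P. An element lies strictly between them when it is forced above V and also forced below P.
Above V: {X, W, N}. Below P: {U, X}.
Intersection: {X} — 1.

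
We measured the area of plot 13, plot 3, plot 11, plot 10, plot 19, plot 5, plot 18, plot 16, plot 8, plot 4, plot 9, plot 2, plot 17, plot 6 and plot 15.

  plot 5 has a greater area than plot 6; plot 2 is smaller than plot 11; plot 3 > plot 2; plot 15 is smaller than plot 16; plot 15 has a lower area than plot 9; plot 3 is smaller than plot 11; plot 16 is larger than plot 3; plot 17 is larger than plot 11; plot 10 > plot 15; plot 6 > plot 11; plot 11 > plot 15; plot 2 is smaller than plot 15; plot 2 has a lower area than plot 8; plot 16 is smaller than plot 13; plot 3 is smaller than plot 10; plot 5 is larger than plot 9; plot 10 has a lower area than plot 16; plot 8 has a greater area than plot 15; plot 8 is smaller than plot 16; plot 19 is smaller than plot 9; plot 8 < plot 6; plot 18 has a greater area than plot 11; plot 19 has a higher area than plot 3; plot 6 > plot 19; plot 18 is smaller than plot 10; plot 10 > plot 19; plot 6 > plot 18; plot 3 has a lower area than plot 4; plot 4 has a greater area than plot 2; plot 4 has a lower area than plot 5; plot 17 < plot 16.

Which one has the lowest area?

plot 2

plot 3 is not least since plot 2 < plot 3; plot 15 is not least since plot 2 < plot 15; plot 11 is not least since plot 3 < plot 11; plot 18 is not least since plot 11 < plot 18; plot 17 is not least since plot 11 < plot 17; plot 19 is not least since plot 3 < plot 19; plot 10 is not least since plot 15 < plot 10; plot 8 is not least since plot 2 < plot 8; plot 6 is not least since plot 18 < plot 6; plot 16 is not least since plot 17 < plot 16; plot 4 is not least since plot 2 < plot 4; plot 9 is not least since plot 19 < plot 9; plot 5 is not least since plot 9 < plot 5; plot 13 is not least since plot 16 < plot 13.
Only plot 2 has nothing below it, so plot 2 is the lowest area.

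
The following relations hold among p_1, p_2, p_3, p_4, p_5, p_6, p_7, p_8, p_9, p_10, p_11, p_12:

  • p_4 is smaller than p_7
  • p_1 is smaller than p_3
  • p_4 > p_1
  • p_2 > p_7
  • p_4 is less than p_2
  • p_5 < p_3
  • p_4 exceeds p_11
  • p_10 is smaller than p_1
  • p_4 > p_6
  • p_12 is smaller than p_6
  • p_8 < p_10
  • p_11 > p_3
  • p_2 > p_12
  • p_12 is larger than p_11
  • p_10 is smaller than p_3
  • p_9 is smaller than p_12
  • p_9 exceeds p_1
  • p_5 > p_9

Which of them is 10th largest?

p_1

Piecing the relations together gives one ordering: p_8 < p_10 < p_1 < p_9 < p_5 < p_3 < p_11 < p_12 < p_6 < p_4 < p_7 < p_2.
Counting 10 from the largest end gives p_1.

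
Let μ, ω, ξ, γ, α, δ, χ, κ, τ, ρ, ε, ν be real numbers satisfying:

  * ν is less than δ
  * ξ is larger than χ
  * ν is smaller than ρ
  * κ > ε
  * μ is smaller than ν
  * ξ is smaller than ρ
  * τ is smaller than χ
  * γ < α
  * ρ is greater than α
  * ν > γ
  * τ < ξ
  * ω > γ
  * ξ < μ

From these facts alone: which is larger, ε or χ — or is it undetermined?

undetermined

Following every chain through ε: above ε we get κ.
χ is not reached, and no chain runs the other way from χ to ε.
So the given relations leave the order of ε and χ undetermined.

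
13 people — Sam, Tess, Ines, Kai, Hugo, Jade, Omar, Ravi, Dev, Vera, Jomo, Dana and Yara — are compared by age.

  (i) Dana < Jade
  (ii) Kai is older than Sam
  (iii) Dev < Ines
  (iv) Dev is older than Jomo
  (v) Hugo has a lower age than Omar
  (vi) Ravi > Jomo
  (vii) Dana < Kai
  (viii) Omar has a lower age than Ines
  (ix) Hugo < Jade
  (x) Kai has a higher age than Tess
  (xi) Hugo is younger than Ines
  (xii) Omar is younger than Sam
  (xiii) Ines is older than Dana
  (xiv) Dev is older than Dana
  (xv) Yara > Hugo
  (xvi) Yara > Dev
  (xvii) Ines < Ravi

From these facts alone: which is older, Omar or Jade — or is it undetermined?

undetermined

Following every chain through Omar: above Omar we get Ines, Ravi, Sam, Kai; below Omar we get Hugo.
Jade is not reached, and no chain runs the other way from Jade to Omar.
So the given relations leave the order of Omar and Jade undetermined.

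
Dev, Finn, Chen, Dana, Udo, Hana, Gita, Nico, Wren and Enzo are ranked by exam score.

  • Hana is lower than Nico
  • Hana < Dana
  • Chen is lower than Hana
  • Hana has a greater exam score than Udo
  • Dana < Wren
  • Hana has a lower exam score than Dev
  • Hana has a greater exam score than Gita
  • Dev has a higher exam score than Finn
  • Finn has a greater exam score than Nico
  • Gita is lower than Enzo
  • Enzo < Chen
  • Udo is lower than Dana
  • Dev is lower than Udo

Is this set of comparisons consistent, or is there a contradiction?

Chaining the given relations yields Hana < Nico < Finn < Dev < Udo, so Hana < Udo. But one relation states Udo < Hana. These cannot both hold.

inconsistent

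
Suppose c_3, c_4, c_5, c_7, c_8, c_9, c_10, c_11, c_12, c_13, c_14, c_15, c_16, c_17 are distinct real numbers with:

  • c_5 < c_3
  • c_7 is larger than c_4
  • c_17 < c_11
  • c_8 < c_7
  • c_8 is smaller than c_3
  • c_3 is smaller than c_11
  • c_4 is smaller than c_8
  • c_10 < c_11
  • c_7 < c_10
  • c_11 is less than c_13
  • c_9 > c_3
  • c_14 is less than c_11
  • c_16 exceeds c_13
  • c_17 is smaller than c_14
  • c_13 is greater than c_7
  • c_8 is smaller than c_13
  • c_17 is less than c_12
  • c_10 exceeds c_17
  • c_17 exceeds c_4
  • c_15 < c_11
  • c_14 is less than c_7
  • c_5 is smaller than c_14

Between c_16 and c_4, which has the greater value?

c_16

The relevant relations are c_4 < c_17; c_17 < c_14; c_14 < c_7; c_7 < c_10; c_10 < c_11; c_11 < c_13; c_13 < c_16.
Chaining these gives c_4 < c_17 < c_14 < c_7 < c_10 < c_11 < c_13 < c_16.
So c_4 < c_16; c_16 is the larger of the two.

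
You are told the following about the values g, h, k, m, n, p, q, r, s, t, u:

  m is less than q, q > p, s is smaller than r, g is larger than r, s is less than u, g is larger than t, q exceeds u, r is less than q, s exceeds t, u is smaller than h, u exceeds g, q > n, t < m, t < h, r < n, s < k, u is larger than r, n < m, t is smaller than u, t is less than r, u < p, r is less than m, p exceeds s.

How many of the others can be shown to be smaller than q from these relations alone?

From q the given relations immediately reach r, u, n, m, p.
From those, t, s, g — 8 in total.
No other element is forced below q by the given relations, so the count is 8.

8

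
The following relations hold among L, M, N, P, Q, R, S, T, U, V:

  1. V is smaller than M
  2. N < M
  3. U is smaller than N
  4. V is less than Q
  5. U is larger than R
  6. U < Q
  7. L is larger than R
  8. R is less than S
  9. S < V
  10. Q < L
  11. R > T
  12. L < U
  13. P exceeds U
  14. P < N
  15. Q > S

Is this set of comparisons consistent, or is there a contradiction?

Chaining the given relations yields Q < L < U, so Q < U. But one relation states U < Q. These cannot both hold.

inconsistent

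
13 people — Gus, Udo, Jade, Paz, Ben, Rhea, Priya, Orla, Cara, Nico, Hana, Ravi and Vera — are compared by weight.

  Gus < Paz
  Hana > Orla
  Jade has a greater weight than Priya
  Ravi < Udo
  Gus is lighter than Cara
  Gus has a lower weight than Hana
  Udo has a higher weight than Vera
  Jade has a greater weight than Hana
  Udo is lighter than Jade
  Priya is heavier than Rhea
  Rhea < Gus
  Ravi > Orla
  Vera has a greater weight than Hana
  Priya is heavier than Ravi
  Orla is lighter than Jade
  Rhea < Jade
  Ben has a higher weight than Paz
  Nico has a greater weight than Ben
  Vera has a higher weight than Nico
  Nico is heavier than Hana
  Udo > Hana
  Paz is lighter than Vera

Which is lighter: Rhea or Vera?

Rhea < Gus and Gus < Paz give Rhea < Paz.
Then Paz < Ben extends the chain to Ben.
Then Ben < Nico extends the chain to Nico.
Then Nico < Vera extends the chain to Vera.
So Rhea < Vera; Rhea is the lighter of the two.

Rhea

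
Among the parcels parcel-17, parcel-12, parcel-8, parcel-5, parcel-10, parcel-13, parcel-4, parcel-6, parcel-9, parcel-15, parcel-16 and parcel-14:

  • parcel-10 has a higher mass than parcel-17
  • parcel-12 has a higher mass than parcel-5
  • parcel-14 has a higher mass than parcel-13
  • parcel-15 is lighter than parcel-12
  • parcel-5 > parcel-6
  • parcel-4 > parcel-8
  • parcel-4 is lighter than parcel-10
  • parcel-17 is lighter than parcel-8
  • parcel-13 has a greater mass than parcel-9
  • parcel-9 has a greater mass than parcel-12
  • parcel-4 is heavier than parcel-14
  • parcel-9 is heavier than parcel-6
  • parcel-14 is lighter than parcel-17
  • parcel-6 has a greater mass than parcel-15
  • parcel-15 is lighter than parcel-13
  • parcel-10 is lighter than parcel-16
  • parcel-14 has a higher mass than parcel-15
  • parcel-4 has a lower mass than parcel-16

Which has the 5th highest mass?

parcel-17

The consecutive relations fix a unique order: parcel-15 < parcel-6 < parcel-5 < parcel-12 < parcel-9 < parcel-13 < parcel-14 < parcel-17 < parcel-8 < parcel-4 < parcel-10 < parcel-16.
The 5th largest is parcel-17.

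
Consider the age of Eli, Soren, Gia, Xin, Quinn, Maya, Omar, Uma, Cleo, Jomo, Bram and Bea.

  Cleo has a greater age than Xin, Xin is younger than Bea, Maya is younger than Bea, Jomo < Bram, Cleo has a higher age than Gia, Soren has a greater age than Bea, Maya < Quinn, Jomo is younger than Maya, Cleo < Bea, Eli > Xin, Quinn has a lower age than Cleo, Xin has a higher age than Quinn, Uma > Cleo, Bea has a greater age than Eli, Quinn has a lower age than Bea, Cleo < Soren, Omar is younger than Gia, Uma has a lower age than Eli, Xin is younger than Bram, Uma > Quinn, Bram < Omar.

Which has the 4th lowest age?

The consecutive relations fix a unique order: Jomo < Maya < Quinn < Xin < Bram < Omar < Gia < Cleo < Uma < Eli < Bea < Soren.
Counting 4 from the smallest end gives Xin.

Xin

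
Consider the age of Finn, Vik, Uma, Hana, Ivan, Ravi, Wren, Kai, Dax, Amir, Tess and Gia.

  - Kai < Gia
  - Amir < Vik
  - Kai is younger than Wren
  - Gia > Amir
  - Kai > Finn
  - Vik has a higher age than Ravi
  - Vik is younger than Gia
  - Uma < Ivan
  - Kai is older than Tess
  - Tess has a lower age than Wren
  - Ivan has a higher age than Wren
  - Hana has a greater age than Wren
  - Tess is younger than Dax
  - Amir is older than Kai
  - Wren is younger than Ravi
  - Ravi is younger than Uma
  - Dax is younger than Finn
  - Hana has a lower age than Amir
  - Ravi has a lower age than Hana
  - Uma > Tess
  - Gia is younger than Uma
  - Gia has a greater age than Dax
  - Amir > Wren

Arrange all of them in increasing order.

Tess < Dax < Finn < Kai < Wren < Ravi < Hana < Amir < Vik < Gia < Uma < Ivan

The consecutive links are each given: Tess < Dax; Dax < Finn; Finn < Kai; Kai < Wren; Wren < Ravi; Ravi < Hana; Hana < Amir; Amir < Vik; Vik < Gia; Gia < Uma; Uma < Ivan.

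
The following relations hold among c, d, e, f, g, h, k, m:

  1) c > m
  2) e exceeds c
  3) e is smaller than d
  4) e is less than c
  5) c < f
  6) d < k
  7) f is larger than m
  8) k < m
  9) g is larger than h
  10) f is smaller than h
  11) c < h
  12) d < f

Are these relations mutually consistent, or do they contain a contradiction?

Chaining the given relations yields e < d < k < m < c, so e < c. But one relation states c < e. These cannot both hold.

inconsistent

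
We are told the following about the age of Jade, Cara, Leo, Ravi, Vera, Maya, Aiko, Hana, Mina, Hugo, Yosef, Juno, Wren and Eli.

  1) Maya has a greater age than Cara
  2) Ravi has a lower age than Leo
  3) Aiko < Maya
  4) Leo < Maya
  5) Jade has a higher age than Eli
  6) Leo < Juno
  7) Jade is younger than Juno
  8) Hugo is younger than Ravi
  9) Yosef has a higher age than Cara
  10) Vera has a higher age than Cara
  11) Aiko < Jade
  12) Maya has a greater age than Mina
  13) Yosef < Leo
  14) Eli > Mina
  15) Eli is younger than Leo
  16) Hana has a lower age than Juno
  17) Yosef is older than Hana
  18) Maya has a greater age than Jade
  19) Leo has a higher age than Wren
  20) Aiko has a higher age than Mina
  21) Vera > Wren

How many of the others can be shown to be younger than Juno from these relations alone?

The elements the relations force below Juno are Mina, Wren, Eli, Hugo, Aiko, Cara, Jade, Ravi, Hana, Yosef, Leo — no chain reaches any other.
That is 11.

11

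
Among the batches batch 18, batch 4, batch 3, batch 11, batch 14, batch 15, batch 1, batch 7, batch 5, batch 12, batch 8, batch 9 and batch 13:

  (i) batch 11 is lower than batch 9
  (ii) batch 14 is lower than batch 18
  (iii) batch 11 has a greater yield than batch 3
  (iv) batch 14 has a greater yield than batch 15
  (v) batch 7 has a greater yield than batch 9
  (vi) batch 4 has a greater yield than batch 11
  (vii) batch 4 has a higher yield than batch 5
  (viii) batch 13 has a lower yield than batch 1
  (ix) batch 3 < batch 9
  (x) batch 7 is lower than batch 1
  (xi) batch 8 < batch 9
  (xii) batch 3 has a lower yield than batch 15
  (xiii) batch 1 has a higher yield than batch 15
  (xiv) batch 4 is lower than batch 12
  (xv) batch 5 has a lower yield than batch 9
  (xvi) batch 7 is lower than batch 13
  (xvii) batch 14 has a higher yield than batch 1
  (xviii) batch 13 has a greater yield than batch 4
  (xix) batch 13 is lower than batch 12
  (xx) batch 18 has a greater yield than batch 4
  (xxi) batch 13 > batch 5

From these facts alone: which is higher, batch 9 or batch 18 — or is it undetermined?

batch 18

batch 9 < batch 7 and batch 7 < batch 13 give batch 9 < batch 13.
With batch 13 < batch 1: batch 9 < batch 7 < batch 13 < batch 1.
Then batch 1 < batch 14 extends the chain to batch 14.
Then batch 14 < batch 18 extends the chain to batch 18.
So batch 18 is higher.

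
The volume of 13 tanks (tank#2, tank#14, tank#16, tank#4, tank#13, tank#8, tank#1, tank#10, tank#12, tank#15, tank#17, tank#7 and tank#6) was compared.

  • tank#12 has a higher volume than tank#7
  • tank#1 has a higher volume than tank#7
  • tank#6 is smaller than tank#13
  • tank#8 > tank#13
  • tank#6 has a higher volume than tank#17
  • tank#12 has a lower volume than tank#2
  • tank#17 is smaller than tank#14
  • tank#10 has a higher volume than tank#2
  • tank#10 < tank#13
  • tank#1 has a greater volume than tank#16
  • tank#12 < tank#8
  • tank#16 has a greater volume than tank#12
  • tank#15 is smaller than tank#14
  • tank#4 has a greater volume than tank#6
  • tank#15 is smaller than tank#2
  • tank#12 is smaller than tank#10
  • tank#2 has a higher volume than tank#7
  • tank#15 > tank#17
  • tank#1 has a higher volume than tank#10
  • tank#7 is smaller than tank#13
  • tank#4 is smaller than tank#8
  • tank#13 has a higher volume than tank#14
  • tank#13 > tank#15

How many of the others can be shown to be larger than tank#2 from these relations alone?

Directly above tank#2: tank#10.
One step further: tank#13, tank#1 (3 so far).
One step further: tank#8 (4 so far).
Nothing else is reachable above tank#2; 4 in all.

4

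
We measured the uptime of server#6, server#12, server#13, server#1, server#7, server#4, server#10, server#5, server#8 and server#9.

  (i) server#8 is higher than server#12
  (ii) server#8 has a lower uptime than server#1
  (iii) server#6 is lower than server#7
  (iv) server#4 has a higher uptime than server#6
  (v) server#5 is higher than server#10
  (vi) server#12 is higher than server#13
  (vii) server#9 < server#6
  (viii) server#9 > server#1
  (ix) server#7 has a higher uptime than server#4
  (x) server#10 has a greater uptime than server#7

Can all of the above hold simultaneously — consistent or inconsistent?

consistent

Every relation is compatible with server#13 < server#12 < server#8 < server#1 < server#9 < server#6 < server#4 < server#7 < server#10 < server#5; the set is consistent.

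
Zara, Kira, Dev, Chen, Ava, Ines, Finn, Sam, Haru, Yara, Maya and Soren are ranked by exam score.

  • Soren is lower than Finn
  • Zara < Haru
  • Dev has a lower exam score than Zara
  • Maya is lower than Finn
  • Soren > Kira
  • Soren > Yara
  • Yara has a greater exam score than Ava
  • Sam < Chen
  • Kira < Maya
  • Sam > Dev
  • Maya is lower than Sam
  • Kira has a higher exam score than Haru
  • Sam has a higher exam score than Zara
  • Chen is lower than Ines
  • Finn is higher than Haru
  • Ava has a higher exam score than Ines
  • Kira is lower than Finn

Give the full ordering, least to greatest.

Nothing is placed below Dev, so it is least; from there Dev < Zara; Zara < Haru; Haru < Kira; Kira < Maya; Maya < Sam; Sam < Chen; Chen < Ines; Ines < Ava; Ava < Yara; Yara < Soren; Soren < Finn, each given directly.

Dev < Zara < Haru < Kira < Maya < Sam < Chen < Ines < Ava < Yara < Soren < Finn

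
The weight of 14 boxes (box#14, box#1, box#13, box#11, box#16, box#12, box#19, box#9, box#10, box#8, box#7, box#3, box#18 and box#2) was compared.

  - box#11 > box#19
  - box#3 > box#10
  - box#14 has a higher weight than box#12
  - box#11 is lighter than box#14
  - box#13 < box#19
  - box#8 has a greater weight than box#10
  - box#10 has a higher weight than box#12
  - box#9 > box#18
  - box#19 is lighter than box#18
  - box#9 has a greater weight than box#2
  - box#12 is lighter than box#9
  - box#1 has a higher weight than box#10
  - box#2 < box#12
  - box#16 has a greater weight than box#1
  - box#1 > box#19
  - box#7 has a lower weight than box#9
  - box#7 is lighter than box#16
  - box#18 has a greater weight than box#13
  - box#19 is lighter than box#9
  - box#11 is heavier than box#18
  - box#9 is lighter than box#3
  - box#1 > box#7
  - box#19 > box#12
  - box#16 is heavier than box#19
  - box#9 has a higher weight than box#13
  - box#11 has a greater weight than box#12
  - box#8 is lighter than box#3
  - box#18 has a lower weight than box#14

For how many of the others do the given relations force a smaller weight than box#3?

From box#3 the given relations immediately reach box#9, box#10, box#8.
From those, box#2, box#13, box#12, box#7, box#19, box#18 — 9 in total.
Nothing else is reachable below box#3; 9 in all.

9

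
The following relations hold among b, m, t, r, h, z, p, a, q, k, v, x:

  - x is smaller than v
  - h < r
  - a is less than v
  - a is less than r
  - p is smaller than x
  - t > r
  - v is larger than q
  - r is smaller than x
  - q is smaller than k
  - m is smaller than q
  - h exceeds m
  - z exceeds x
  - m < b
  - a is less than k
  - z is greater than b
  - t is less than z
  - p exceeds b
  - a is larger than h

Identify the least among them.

m

h is not least since m < h; q is not least since m < q; a is not least since h < a; b is not least since m < b; r is not least since h < r; k is not least since q < k; p is not least since b < p; x is not least since r < x; t is not least since r < t; z is not least since b < z; v is not least since q < v.
Only m has nothing below it, so m is the least.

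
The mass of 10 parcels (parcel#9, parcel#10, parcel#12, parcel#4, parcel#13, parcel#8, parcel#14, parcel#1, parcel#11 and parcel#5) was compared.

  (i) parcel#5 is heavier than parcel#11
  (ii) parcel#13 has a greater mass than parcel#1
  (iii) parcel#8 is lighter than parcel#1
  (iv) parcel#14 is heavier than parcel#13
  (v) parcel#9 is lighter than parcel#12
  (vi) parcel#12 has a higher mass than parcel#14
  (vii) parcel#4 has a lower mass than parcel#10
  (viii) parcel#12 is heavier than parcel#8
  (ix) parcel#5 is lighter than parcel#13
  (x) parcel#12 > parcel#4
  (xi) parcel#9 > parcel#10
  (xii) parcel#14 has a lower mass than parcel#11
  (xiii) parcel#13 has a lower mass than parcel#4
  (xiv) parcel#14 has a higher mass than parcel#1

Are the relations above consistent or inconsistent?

Chaining the given relations yields parcel#14 < parcel#11 < parcel#5 < parcel#13, so parcel#14 < parcel#13. But one relation states parcel#13 < parcel#14. These cannot both hold.

inconsistent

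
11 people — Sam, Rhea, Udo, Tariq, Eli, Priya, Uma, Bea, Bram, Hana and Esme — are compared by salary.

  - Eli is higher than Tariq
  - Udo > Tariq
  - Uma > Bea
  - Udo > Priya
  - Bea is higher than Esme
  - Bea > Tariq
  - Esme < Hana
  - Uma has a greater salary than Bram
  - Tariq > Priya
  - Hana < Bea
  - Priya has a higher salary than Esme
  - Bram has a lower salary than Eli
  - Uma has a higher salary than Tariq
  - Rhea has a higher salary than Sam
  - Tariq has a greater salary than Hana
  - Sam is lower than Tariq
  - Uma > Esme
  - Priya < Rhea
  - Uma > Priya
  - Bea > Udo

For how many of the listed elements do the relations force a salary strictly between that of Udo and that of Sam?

1

Chaining upward from Sam reaches: Tariq, Eli, Rhea, Bea, Uma.
Chaining downward from Udo reaches: Esme, Hana, Priya, Tariq.
Strictly between Sam and Udo are those in both lists: Tariq — 1 element.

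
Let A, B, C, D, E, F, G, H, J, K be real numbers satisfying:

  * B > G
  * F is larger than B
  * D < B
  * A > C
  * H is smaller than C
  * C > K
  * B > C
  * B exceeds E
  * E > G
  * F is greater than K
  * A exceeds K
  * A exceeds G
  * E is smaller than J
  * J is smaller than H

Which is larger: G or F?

F

Chaining the given relations: G < E < J < H < C < B < F.
So G < F; F is the larger of the two.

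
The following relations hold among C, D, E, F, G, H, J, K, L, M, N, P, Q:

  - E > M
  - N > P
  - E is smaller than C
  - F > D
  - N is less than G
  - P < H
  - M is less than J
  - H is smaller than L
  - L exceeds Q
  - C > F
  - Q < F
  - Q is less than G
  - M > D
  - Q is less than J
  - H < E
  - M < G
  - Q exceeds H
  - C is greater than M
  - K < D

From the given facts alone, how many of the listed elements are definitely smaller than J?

6

The elements the relations force below J are P, K, D, M, H, Q — no chain reaches any other.
That is 6.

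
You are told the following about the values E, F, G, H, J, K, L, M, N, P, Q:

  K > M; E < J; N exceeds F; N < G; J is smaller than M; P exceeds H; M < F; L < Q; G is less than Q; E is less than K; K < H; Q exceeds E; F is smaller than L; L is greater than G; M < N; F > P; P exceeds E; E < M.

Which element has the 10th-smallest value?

The consecutive relations fix a unique order: E < J < M < K < H < P < F < N < G < L < Q.
Counting 10 from the smallest end gives L.

L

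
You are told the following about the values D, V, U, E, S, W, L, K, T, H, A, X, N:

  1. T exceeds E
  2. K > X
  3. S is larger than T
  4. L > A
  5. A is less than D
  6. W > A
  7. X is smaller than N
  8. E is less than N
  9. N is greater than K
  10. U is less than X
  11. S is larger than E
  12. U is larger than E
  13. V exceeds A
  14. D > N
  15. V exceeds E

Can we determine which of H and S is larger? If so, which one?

Following every chain through H: nothing is chained to H.
S is not reached, and no chain runs the other way from S to H.
So the given relations leave the order of H and S undetermined.

undetermined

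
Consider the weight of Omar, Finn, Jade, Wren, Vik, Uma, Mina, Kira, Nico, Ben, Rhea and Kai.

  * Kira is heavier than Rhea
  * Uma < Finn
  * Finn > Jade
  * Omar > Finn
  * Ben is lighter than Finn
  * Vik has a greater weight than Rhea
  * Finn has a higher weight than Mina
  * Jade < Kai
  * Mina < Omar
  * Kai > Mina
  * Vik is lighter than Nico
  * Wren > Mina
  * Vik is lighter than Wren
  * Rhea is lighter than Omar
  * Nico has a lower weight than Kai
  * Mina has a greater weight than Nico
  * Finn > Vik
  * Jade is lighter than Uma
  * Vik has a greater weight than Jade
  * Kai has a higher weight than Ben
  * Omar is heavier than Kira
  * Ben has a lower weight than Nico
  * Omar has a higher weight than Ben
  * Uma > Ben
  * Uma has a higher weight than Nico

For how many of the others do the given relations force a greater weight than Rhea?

Directly above Rhea: Vik, Kira, Omar.
One step further: Nico, Finn, Wren (6 so far).
One step further: Mina, Uma, Kai (9 so far).
No other element is forced above Rhea by the given relations, so the count is 9.

9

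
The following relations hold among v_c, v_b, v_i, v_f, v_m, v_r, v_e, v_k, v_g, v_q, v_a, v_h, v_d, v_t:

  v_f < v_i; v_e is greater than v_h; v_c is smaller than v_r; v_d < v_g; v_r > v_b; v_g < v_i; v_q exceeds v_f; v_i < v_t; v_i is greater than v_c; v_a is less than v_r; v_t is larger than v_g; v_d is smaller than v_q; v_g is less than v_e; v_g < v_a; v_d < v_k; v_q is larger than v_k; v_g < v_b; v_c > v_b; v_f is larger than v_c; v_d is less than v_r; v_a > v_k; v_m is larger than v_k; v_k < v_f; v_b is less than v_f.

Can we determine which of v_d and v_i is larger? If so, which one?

v_i

Chaining the given relations: v_d < v_g < v_b < v_c < v_i.
So v_i is larger.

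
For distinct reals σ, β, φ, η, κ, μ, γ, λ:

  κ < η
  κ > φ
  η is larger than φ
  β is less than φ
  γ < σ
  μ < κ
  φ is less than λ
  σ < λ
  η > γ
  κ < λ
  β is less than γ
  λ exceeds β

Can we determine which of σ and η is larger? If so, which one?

undetermined

Following every chain through σ: above σ we get λ; below σ we get β, γ.
η is not reached, and no chain runs the other way from η to σ.
So the given relations leave the order of σ and η undetermined.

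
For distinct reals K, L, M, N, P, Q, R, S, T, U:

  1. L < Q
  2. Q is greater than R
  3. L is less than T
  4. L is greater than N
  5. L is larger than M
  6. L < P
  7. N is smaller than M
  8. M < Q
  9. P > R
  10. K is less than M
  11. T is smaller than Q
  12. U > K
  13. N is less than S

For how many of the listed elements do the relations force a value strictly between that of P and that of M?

Chaining upward from M reaches: L, T, Q.
Chaining downward from P reaches: N, K, R, L.
Strictly between M and P are those in both lists: L — 1 element.

1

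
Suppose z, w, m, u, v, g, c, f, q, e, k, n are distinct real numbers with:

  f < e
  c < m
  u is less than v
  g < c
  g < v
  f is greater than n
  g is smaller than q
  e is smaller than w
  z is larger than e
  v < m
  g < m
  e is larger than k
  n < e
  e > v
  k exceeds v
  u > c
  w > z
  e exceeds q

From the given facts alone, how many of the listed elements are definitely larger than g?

The elements the relations force above g are c, u, v, m, k, q, e, z, w — no chain reaches any other.
That is 9.

9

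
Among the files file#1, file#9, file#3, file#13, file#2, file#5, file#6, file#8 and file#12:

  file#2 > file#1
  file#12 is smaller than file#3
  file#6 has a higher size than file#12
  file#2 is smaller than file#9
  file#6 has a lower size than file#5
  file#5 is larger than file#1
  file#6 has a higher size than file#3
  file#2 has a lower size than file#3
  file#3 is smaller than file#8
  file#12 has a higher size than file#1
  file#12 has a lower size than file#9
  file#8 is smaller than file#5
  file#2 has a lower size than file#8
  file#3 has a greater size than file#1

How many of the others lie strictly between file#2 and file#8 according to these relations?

1

The relations place file#2 below file#8. An element lies strictly between them when it is forced above file#2 and also forced below file#8.
Above file#2: {file#3, file#6, file#5, file#9}. Below file#8: {file#1, file#12, file#3}.
Intersection: {file#3} — 1.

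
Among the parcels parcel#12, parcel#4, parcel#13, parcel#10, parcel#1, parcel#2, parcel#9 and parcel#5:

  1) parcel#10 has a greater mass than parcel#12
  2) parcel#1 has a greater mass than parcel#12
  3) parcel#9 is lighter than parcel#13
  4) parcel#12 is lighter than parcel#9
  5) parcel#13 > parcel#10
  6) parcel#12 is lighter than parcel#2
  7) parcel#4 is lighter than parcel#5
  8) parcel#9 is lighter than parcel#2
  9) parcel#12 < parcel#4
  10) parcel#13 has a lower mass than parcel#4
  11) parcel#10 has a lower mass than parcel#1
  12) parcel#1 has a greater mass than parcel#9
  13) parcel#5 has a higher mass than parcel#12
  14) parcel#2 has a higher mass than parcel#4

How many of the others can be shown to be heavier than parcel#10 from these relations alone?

5

From parcel#10 the given relations immediately reach parcel#13, parcel#1.
From those, parcel#4 — 3 in total.
From those, parcel#5, parcel#2 — 5 in total.
No other element is forced above parcel#10 by the given relations, so the count is 5.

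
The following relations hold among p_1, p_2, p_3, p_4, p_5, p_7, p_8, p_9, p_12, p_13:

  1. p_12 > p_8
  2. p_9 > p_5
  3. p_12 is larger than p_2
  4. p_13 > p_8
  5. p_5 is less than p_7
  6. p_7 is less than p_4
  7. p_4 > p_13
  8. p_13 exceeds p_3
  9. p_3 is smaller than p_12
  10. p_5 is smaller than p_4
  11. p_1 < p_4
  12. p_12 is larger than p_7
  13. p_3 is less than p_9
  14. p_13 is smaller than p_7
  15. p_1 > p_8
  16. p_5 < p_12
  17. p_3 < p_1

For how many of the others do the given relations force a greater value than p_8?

From p_8 the given relations immediately reach p_13, p_1, p_12.
From those, p_7, p_4 — 5 in total.
Nothing else is reachable above p_8; 5 in all.

5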